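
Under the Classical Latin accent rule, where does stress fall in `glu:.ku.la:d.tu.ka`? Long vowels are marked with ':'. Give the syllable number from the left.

3

Classical Latin: stress the penult if heavy (long vowel or closed), else the antepenult.
Weights: 3 la:d H, 4 tu L, 5 ka L.
The penult (syllable 4, tu) is light, so stress falls on the antepenult (syllable 3, la:d).
Stress on syllable 3: glu:.ku.ˈla:d.tu.ka.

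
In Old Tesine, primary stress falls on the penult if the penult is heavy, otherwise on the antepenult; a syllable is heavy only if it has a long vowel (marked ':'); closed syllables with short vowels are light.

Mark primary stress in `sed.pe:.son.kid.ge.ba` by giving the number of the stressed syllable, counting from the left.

Weights: 4 kid L, 5 ge L, 6 ba L.
The penult (syllable 5, ge) is light, so stress falls on the antepenult (syllable 4, kid).
Primary stress: syllable 4 → sed.pe:.son.ˈkid.ge.ba.

4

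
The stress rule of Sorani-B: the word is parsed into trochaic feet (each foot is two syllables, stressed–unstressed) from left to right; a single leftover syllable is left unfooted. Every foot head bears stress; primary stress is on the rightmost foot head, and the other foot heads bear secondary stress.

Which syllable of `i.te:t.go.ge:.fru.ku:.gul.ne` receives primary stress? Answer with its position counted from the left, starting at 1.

7

Parse left to right into trochaic (ˈσσ) feet: (ˈi.te:t) (ˈgo.ge:) (ˈfru.ku:) (ˈgul.ne).
Foot heads (stressed positions): 1, 3, 5, 7.
End Rule Rightmost: primary stress on the rightmost head = syllable 7.
Primary stress: syllable 7 → i.te:t.go.ge:.fru.ku:.ˈgul.ne.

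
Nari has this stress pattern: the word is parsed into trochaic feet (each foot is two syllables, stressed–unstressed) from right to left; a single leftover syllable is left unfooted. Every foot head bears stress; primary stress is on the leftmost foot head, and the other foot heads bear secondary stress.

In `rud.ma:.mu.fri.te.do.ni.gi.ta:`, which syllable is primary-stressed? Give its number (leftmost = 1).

2

Parse right to left into trochaic (ˈσσ) feet: rud (ˈma:.mu) (ˈfri.te) (ˈdo.ni) (ˈgi.ta:). Syllable 1 is left unfooted.
Foot heads (stressed positions): 2, 4, 6, 8.
End Rule Leftmost: primary stress on the leftmost head = syllable 2.
Primary stress: syllable 2 → rud.ˈma:.mu.fri.te.do.ni.gi.ta:.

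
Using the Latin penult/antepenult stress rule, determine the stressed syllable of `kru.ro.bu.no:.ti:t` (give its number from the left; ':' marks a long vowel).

4

Classical Latin: stress the penult if heavy (long vowel or closed), else the antepenult.
Weights: 3 bu L, 4 no: H, 5 ti:t H.
The penult (syllable 4, no:) is heavy, so it takes stress.
Stress on syllable 4: kru.ro.bu.ˈno:.ti:t.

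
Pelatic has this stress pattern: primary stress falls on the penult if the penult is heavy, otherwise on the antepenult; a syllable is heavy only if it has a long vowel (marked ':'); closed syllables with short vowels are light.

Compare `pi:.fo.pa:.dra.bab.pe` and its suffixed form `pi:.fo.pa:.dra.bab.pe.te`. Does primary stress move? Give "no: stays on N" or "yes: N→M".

Base `pi:.fo.pa:.dra.bab.pe` (6 syllables):
  Weights: 4 dra L, 5 bab L, 6 pe L.
  The penult (syllable 5, bab) is light, so stress falls on the antepenult (syllable 4, dra).
  → primary stress on syllable 4.
Suffixed `pi:.fo.pa:.dra.bab.pe.te` (7 syllables):
  Weights: 5 bab L, 6 pe L, 7 te L.
  The penult (syllable 6, pe) is light, so stress falls on the antepenult (syllable 5, bab).
  → primary stress on syllable 5.

yes: 4→5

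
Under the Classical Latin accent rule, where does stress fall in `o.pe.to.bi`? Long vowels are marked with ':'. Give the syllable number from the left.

Classical Latin: stress the penult if heavy (long vowel or closed), else the antepenult.
Weights: 2 pe L, 3 to L, 4 bi L.
The penult (syllable 3, to) is light, so stress falls on the antepenult (syllable 2, pe).
Stress on syllable 2: o.ˈpe.to.bi.

2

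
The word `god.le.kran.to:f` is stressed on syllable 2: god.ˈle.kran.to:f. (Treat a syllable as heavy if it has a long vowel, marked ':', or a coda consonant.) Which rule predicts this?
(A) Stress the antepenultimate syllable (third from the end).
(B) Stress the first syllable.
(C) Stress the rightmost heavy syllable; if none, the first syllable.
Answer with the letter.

A

Rule A → syllable 2 ✓.
Rule B → syllable 1 (observed: 2).
Rule C → syllable 4 (observed: 2).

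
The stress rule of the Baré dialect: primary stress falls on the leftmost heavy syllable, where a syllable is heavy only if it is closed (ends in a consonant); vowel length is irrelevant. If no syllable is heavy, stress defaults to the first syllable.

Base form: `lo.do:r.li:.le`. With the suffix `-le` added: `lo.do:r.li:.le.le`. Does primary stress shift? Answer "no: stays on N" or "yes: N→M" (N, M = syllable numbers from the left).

no: stays on 2

Base `lo.do:r.li:.le` (4 syllables):
  Weights: 1 lo L, 2 do:r H, 3 li: L, 4 le L.
  Heavy syllables in the domain: 2. The leftmost is syllable 2 (do:r).
  → primary stress on syllable 2.
Suffixed `lo.do:r.li:.le.le` (5 syllables):
  Weights: 1 lo L, 2 do:r H, 3 li: L, 4 le L, 5 le L.
  Heavy syllables in the domain: 2. The leftmost is syllable 2 (do:r).
  → primary stress on syllable 2.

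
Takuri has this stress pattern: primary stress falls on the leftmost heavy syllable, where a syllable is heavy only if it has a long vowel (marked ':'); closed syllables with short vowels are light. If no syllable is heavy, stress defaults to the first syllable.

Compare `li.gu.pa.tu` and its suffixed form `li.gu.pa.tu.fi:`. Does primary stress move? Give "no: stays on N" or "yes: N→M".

yes: 1→5

Base `li.gu.pa.tu` (4 syllables):
  Weights: 1 li L, 2 gu L, 3 pa L, 4 tu L.
  No heavy syllable in the domain; default to the first syllable = syllable 1.
  → primary stress on syllable 1.
Suffixed `li.gu.pa.tu.fi:` (5 syllables):
  Weights: 1 li L, 2 gu L, 3 pa L, 4 tu L, 5 fi: H.
  Heavy syllables in the domain: 5. The leftmost is syllable 5 (fi:).
  → primary stress on syllable 5.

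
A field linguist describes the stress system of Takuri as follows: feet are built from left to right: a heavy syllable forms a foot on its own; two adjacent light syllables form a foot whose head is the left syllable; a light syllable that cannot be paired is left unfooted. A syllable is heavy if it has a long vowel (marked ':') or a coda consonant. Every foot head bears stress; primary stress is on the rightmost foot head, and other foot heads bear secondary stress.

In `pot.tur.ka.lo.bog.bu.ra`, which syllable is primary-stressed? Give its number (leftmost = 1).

6

Weights: 1 pot H, 2 tur H, 3 ka L, 4 lo L, 5 bog H, 6 bu L, 7 ra L.
Parse left to right (heavy = foot alone; LL = one foot; stranded L unfooted): (ˈpot) (ˈtur) (ˈka.lo) (ˈbog) (ˈbu.ra).
Foot heads: 1, 2, 3, 5, 6.
Primary stress on the rightmost head = syllable 6.
Primary stress: syllable 6 → pot.tur.ka.lo.bog.ˈbu.ra.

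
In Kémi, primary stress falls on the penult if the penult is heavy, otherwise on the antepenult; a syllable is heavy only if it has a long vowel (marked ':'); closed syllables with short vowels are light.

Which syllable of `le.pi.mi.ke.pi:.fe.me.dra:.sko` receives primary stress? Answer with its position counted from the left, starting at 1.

Weights: 7 me L, 8 dra: H, 9 sko L.
The penult (syllable 8, dra:) is heavy, so it takes stress.
Primary stress: syllable 8 → le.pi.mi.ke.pi:.fe.me.ˈdra:.sko.

8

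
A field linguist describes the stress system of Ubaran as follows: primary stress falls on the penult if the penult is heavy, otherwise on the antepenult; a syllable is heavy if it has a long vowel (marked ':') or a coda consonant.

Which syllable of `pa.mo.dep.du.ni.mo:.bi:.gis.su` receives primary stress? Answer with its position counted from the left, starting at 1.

8

Weights: 7 bi: H, 8 gis H, 9 su L.
The penult (syllable 8, gis) is heavy, so it takes stress.
Primary stress: syllable 8 → pa.mo.dep.du.ni.mo:.bi:.ˈgis.su.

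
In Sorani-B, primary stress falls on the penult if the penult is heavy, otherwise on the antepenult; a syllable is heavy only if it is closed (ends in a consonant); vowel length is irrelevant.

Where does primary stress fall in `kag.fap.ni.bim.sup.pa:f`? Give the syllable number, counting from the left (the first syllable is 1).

5

Weights: 4 bim H, 5 sup H, 6 pa:f H.
The penult (syllable 5, sup) is heavy, so it takes stress.
Primary stress: syllable 5 → kag.fap.ni.bim.ˈsup.pa:f.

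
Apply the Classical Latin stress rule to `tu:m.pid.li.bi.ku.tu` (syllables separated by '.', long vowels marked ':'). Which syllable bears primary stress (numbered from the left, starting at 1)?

4

Classical Latin: stress the penult if heavy (long vowel or closed), else the antepenult.
Weights: 4 bi L, 5 ku L, 6 tu L.
The penult (syllable 5, ku) is light, so stress falls on the antepenult (syllable 4, bi).
Stress on syllable 4: tu:m.pid.li.ˈbi.ku.tu.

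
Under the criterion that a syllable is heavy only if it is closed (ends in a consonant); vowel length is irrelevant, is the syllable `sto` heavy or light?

`sto`: short vowel, open (no coda). Open (no coda) → light.

light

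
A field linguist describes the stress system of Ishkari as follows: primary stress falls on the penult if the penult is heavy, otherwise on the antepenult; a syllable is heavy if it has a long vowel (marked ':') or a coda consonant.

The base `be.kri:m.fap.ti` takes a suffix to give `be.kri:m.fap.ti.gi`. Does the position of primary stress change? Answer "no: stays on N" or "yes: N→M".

no: stays on 3

Base `be.kri:m.fap.ti` (4 syllables):
  Weights: 2 kri:m H, 3 fap H, 4 ti L.
  The penult (syllable 3, fap) is heavy, so it takes stress.
  → primary stress on syllable 3.
Suffixed `be.kri:m.fap.ti.gi` (5 syllables):
  Weights: 3 fap H, 4 ti L, 5 gi L.
  The penult (syllable 4, ti) is light, so stress falls on the antepenult (syllable 3, fap).
  → primary stress on syllable 3.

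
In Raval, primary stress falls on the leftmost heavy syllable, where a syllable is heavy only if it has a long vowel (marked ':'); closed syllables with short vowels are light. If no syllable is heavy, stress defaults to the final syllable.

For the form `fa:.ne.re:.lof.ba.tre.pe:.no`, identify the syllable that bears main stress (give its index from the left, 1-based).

Weights: 1 fa: H, 2 ne L, 3 re: H, 4 lof L, 5 ba L, 6 tre L, 7 pe: H, 8 no L.
Heavy syllables in the domain: 1, 3, 7. The leftmost is syllable 1 (fa:).
Primary stress: syllable 1 → ˈfa:.ne.re:.lof.ba.tre.pe:.no.

1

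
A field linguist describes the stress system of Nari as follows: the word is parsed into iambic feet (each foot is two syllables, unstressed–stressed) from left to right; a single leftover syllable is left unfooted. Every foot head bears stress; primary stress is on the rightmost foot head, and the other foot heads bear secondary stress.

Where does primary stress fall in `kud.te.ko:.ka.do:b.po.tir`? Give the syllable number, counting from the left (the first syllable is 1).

6

Parse left to right into iambic (σˈσ) feet: (kud.ˈte) (ko:.ˈka) (do:b.ˈpo) tir. Syllable 7 is left unfooted.
Foot heads (stressed positions): 2, 4, 6.
End Rule Rightmost: primary stress on the rightmost head = syllable 6.
Primary stress: syllable 6 → kud.te.ko:.ka.do:b.ˈpo.tir.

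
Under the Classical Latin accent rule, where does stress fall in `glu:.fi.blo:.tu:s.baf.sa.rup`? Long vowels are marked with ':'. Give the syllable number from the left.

Classical Latin: stress the penult if heavy (long vowel or closed), else the antepenult.
Weights: 5 baf H, 6 sa L, 7 rup H.
The penult (syllable 6, sa) is light, so stress falls on the antepenult (syllable 5, baf).
Stress on syllable 5: glu:.fi.blo:.tu:s.ˈbaf.sa.rup.

5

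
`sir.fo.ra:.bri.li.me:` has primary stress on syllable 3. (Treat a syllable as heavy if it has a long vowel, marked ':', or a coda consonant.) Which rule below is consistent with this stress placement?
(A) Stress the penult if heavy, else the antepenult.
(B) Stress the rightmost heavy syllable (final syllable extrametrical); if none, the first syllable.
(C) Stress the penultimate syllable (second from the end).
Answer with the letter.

B

Rule A → syllable 4 (observed: 3).
Rule B → syllable 3 ✓.
Rule C → syllable 5 (observed: 3).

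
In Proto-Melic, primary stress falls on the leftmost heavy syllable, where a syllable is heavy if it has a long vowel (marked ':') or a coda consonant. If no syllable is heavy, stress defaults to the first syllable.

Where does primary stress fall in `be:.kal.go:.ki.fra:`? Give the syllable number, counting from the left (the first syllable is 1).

Weights: 1 be: H, 2 kal H, 3 go: H, 4 ki L, 5 fra: H.
Heavy syllables in the domain: 1, 2, 3, 5. The leftmost is syllable 1 (be:).
Primary stress: syllable 1 → ˈbe:.kal.go:.ki.fra:.

1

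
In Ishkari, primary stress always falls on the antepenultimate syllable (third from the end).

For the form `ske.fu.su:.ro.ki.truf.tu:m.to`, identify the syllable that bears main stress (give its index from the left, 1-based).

The word has 8 syllables; the antepenultimate syllable (third from the end) is syllable 6 (truf).
Primary stress: syllable 6 → ske.fu.su:.ro.ki.ˈtruf.tu:m.to.

6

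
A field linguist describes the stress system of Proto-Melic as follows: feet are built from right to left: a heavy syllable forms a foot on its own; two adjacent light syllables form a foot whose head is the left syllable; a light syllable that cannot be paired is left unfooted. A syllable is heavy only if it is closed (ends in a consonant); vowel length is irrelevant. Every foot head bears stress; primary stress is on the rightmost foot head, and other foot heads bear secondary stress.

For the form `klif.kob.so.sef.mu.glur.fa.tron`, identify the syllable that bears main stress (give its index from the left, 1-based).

Weights: 1 klif H, 2 kob H, 3 so L, 4 sef H, 5 mu L, 6 glur H, 7 fa L, 8 tron H.
Parse right to left (heavy = foot alone; LL = one foot; stranded L unfooted): (ˈklif) (ˈkob) so (ˈsef) mu (ˈglur) fa (ˈtron).
Foot heads: 1, 2, 4, 6, 8.
Primary stress on the rightmost head = syllable 8.
Primary stress: syllable 8 → klif.kob.so.sef.mu.glur.fa.ˈtron.

8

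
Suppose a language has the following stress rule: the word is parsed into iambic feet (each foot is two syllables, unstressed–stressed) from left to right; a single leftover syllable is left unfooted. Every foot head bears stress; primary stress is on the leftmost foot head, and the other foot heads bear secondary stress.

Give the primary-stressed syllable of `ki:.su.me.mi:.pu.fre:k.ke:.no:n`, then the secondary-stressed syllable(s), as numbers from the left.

primary 2, secondary 4, 6, 8

Parse left to right into iambic (σˈσ) feet: (ki:.ˈsu) (me.ˈmi:) (pu.ˈfre:k) (ke:.ˈno:n).
Foot heads (stressed positions): 2, 4, 6, 8.
End Rule Leftmost: primary stress on the leftmost head = syllable 2.
Secondary stress on 4, 6, 8: ki:.ˈsu.me.ˌmi:.pu.ˌfre:k.ke:.ˌno:n.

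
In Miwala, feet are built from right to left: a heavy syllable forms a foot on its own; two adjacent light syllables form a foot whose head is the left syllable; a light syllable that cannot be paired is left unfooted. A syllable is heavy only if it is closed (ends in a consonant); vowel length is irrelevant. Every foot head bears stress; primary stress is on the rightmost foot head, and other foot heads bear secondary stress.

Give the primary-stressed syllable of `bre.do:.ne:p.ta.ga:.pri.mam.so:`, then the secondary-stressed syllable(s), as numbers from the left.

primary 7, secondary 1, 3, 5

Weights: 1 bre L, 2 do: L, 3 ne:p H, 4 ta L, 5 ga: L, 6 pri L, 7 mam H, 8 so: L.
Parse right to left (heavy = foot alone; LL = one foot; stranded L unfooted): (ˈbre.do:) (ˈne:p) ta (ˈga:.pri) (ˈmam) so:.
Foot heads: 1, 3, 5, 7.
Primary stress on the rightmost head = syllable 7.
Secondary stress on 1, 3, 5: ˌbre.do:.ˌne:p.ta.ˌga:.pri.ˈmam.so:.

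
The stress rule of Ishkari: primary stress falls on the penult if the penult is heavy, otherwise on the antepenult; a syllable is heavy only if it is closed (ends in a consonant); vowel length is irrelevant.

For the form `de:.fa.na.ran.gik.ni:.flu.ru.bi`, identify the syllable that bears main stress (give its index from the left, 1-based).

Weights: 7 flu L, 8 ru L, 9 bi L.
The penult (syllable 8, ru) is light, so stress falls on the antepenult (syllable 7, flu).
Primary stress: syllable 7 → de:.fa.na.ran.gik.ni:.ˈflu.ru.bi.

7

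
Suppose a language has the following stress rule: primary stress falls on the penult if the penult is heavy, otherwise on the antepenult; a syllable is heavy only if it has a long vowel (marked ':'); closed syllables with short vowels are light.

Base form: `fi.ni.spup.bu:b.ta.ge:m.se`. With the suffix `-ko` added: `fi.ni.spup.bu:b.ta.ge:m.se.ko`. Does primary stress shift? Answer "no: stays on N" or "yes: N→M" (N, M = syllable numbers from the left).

Base `fi.ni.spup.bu:b.ta.ge:m.se` (7 syllables):
  Weights: 5 ta L, 6 ge:m H, 7 se L.
  The penult (syllable 6, ge:m) is heavy, so it takes stress.
  → primary stress on syllable 6.
Suffixed `fi.ni.spup.bu:b.ta.ge:m.se.ko` (8 syllables):
  Weights: 6 ge:m H, 7 se L, 8 ko L.
  The penult (syllable 7, se) is light, so stress falls on the antepenult (syllable 6, ge:m).
  → primary stress on syllable 6.

no: stays on 6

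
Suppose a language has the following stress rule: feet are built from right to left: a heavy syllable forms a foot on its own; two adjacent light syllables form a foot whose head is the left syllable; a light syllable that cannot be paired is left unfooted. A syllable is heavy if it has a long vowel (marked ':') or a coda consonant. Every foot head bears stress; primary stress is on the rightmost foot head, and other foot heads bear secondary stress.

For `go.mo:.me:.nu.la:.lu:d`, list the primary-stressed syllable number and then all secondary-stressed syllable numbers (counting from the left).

Weights: 1 go L, 2 mo: H, 3 me: H, 4 nu L, 5 la: H, 6 lu:d H.
Parse right to left (heavy = foot alone; LL = one foot; stranded L unfooted): go (ˈmo:) (ˈme:) nu (ˈla:) (ˈlu:d).
Foot heads: 2, 3, 5, 6.
Primary stress on the rightmost head = syllable 6.
Secondary stress on 2, 3, 5: go.ˌmo:.ˌme:.nu.ˌla:.ˈlu:d.

primary 6, secondary 2, 3, 5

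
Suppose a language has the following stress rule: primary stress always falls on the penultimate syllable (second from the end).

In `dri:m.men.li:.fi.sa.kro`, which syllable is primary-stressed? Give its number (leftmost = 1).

The word has 6 syllables; the penultimate syllable (second from the end) is syllable 5 (sa).
Primary stress: syllable 5 → dri:m.men.li:.fi.ˈsa.kro.

5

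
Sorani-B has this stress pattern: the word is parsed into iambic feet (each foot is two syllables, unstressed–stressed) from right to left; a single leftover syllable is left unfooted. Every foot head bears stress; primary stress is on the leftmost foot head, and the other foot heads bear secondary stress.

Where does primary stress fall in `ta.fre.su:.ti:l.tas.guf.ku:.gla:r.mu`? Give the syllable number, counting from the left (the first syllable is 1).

3

Parse right to left into iambic (σˈσ) feet: ta (fre.ˈsu:) (ti:l.ˈtas) (guf.ˈku:) (gla:r.ˈmu). Syllable 1 is left unfooted.
Foot heads (stressed positions): 3, 5, 7, 9.
End Rule Leftmost: primary stress on the leftmost head = syllable 3.
Primary stress: syllable 3 → ta.fre.ˈsu:.ti:l.tas.guf.ku:.gla:r.mu.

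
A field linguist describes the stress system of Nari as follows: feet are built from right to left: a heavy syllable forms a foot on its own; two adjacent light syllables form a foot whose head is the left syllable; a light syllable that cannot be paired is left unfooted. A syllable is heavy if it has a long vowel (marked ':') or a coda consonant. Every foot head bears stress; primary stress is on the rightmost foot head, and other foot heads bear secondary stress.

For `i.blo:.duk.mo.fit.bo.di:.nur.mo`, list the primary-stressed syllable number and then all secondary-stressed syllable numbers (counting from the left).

Weights: 1 i L, 2 blo: H, 3 duk H, 4 mo L, 5 fit H, 6 bo L, 7 di: H, 8 nur H, 9 mo L.
Parse right to left (heavy = foot alone; LL = one foot; stranded L unfooted): i (ˈblo:) (ˈduk) mo (ˈfit) bo (ˈdi:) (ˈnur) mo.
Foot heads: 2, 3, 5, 7, 8.
Primary stress on the rightmost head = syllable 8.
Secondary stress on 2, 3, 5, 7: i.ˌblo:.ˌduk.mo.ˌfit.bo.ˌdi:.ˈnur.mo.

primary 8, secondary 2, 3, 5, 7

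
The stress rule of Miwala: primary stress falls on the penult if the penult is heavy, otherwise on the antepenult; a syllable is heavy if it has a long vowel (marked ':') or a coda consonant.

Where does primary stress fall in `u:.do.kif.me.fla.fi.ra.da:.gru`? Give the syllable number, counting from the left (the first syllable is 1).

8

Weights: 7 ra L, 8 da: H, 9 gru L.
The penult (syllable 8, da:) is heavy, so it takes stress.
Primary stress: syllable 8 → u:.do.kif.me.fla.fi.ra.ˈda:.gru.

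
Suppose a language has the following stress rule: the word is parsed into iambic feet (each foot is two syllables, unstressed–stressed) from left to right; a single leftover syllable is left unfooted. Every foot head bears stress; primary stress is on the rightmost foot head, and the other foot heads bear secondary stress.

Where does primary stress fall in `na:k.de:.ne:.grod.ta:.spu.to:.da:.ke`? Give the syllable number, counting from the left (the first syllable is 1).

8

Parse left to right into iambic (σˈσ) feet: (na:k.ˈde:) (ne:.ˈgrod) (ta:.ˈspu) (to:.ˈda:) ke. Syllable 9 is left unfooted.
Foot heads (stressed positions): 2, 4, 6, 8.
End Rule Rightmost: primary stress on the rightmost head = syllable 8.
Primary stress: syllable 8 → na:k.de:.ne:.grod.ta:.spu.to:.ˈda:.ke.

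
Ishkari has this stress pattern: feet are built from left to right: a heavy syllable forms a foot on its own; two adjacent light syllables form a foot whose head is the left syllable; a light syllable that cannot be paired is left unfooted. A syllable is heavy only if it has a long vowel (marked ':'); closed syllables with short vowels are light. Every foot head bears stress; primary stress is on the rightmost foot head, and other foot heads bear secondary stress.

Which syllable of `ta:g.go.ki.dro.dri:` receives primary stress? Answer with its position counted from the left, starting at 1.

5

Weights: 1 ta:g H, 2 go L, 3 ki L, 4 dro L, 5 dri: H.
Parse left to right (heavy = foot alone; LL = one foot; stranded L unfooted): (ˈta:g) (ˈgo.ki) dro (ˈdri:).
Foot heads: 1, 2, 5.
Primary stress on the rightmost head = syllable 5.
Primary stress: syllable 5 → ta:g.go.ki.dro.ˈdri:.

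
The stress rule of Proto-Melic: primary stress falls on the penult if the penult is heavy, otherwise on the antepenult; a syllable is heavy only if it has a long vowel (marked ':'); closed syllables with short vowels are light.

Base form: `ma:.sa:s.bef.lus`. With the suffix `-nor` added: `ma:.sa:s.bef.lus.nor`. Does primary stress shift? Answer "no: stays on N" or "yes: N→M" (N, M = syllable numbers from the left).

Base `ma:.sa:s.bef.lus` (4 syllables):
  Weights: 2 sa:s H, 3 bef L, 4 lus L.
  The penult (syllable 3, bef) is light, so stress falls on the antepenult (syllable 2, sa:s).
  → primary stress on syllable 2.
Suffixed `ma:.sa:s.bef.lus.nor` (5 syllables):
  Weights: 3 bef L, 4 lus L, 5 nor L.
  The penult (syllable 4, lus) is light, so stress falls on the antepenult (syllable 3, bef).
  → primary stress on syllable 3.

yes: 2→3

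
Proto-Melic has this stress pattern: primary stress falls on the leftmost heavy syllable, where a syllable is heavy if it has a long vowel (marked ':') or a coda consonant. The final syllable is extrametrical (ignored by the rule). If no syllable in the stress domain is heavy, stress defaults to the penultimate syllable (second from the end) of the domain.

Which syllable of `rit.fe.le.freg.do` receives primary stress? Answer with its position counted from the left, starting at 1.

1

The final syllable (5, do) is extrametrical; the stress domain is syllables 1–4.
Weights: 1 rit H, 2 fe L, 3 le L, 4 freg H.
Heavy syllables in the domain: 1, 4. The leftmost is syllable 1 (rit).
Primary stress: syllable 1 → ˈrit.fe.le.freg.do.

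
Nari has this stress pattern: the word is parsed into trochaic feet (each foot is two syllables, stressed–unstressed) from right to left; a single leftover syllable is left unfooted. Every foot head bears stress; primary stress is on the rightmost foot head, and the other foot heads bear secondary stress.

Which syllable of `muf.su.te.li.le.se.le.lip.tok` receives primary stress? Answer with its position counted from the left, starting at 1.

8

Parse right to left into trochaic (ˈσσ) feet: muf (ˈsu.te) (ˈli.le) (ˈse.le) (ˈlip.tok). Syllable 1 is left unfooted.
Foot heads (stressed positions): 2, 4, 6, 8.
End Rule Rightmost: primary stress on the rightmost head = syllable 8.
Primary stress: syllable 8 → muf.su.te.li.le.se.le.ˈlip.tok.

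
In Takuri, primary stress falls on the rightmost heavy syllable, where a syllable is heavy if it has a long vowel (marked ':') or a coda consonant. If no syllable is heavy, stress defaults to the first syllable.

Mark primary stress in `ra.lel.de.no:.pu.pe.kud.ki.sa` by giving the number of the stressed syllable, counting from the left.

7

Weights: 1 ra L, 2 lel H, 3 de L, 4 no: H, 5 pu L, 6 pe L, 7 kud H, 8 ki L, 9 sa L.
Heavy syllables in the domain: 2, 4, 7. The rightmost is syllable 7 (kud).
Primary stress: syllable 7 → ra.lel.de.no:.pu.pe.ˈkud.ki.sa.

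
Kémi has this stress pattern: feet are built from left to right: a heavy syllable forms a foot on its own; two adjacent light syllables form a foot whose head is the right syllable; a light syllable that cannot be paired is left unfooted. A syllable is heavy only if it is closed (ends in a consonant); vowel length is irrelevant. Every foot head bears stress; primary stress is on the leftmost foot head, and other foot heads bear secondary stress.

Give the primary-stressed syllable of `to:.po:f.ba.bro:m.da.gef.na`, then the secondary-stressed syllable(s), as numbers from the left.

primary 2, secondary 4, 6

Weights: 1 to: L, 2 po:f H, 3 ba L, 4 bro:m H, 5 da L, 6 gef H, 7 na L.
Parse left to right (heavy = foot alone; LL = one foot; stranded L unfooted): to: (ˈpo:f) ba (ˈbro:m) da (ˈgef) na.
Foot heads: 2, 4, 6.
Primary stress on the leftmost head = syllable 2.
Secondary stress on 4, 6: to:.ˈpo:f.ba.ˌbro:m.da.ˌgef.na.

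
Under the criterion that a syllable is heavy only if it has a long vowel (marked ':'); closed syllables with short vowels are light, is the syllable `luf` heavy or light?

`luf`: short vowel, closed (coda /f/). Short vowel → light.

light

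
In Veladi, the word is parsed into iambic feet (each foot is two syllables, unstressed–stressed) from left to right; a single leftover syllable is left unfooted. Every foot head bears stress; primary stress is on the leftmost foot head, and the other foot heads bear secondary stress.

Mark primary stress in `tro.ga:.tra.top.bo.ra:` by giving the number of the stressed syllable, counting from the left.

Parse left to right into iambic (σˈσ) feet: (tro.ˈga:) (tra.ˈtop) (bo.ˈra:).
Foot heads (stressed positions): 2, 4, 6.
End Rule Leftmost: primary stress on the leftmost head = syllable 2.
Primary stress: syllable 2 → tro.ˈga:.tra.top.bo.ra:.

2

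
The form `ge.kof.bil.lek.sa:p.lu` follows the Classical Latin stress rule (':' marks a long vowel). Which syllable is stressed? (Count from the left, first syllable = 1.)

Classical Latin: stress the penult if heavy (long vowel or closed), else the antepenult.
Weights: 4 lek H, 5 sa:p H, 6 lu L.
The penult (syllable 5, sa:p) is heavy, so it takes stress.
Stress on syllable 5: ge.kof.bil.lek.ˈsa:p.lu.

5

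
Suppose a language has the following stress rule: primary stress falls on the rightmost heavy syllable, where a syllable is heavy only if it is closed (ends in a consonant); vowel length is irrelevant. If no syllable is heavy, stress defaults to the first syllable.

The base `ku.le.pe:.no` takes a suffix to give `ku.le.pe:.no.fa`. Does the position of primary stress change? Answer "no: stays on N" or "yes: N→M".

no: stays on 1

Base `ku.le.pe:.no` (4 syllables):
  Weights: 1 ku L, 2 le L, 3 pe: L, 4 no L.
  No heavy syllable in the domain; default to the first syllable = syllable 1.
  → primary stress on syllable 1.
Suffixed `ku.le.pe:.no.fa` (5 syllables):
  Weights: 1 ku L, 2 le L, 3 pe: L, 4 no L, 5 fa L.
  No heavy syllable in the domain; default to the first syllable = syllable 1.
  → primary stress on syllable 1.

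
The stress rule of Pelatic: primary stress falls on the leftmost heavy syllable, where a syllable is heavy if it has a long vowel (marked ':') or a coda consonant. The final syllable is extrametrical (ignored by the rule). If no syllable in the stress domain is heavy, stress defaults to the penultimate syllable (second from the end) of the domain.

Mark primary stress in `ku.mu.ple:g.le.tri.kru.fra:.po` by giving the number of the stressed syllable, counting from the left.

The final syllable (8, po) is extrametrical; the stress domain is syllables 1–7.
Weights: 1 ku L, 2 mu L, 3 ple:g H, 4 le L, 5 tri L, 6 kru L, 7 fra: H.
Heavy syllables in the domain: 3, 7. The leftmost is syllable 3 (ple:g).
Primary stress: syllable 3 → ku.mu.ˈple:g.le.tri.kru.fra:.po.

3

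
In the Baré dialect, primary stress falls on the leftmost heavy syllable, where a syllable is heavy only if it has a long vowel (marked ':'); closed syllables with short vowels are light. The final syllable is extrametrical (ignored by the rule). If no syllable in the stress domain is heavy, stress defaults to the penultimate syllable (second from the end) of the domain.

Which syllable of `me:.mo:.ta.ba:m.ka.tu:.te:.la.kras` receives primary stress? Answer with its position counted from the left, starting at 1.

The final syllable (9, kras) is extrametrical; the stress domain is syllables 1–8.
Weights: 1 me: H, 2 mo: H, 3 ta L, 4 ba:m H, 5 ka L, 6 tu: H, 7 te: H, 8 la L.
Heavy syllables in the domain: 1, 2, 4, 6, 7. The leftmost is syllable 1 (me:).
Primary stress: syllable 1 → ˈme:.mo:.ta.ba:m.ka.tu:.te:.la.kras.

1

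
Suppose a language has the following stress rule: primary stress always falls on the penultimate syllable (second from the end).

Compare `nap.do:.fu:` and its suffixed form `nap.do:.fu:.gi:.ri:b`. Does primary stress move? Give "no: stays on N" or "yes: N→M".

Base `nap.do:.fu:` (3 syllables):
  The word has 3 syllables; the penultimate syllable (second from the end) is syllable 2 (do:).
  → primary stress on syllable 2.
Suffixed `nap.do:.fu:.gi:.ri:b` (5 syllables):
  The word has 5 syllables; the penultimate syllable (second from the end) is syllable 4 (gi:).
  → primary stress on syllable 4.

yes: 2→4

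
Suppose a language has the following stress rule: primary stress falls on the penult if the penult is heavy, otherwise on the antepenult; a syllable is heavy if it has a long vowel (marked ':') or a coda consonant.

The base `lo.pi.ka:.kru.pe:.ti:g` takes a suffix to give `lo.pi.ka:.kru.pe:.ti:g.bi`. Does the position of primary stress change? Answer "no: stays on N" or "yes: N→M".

yes: 5→6

Base `lo.pi.ka:.kru.pe:.ti:g` (6 syllables):
  Weights: 4 kru L, 5 pe: H, 6 ti:g H.
  The penult (syllable 5, pe:) is heavy, so it takes stress.
  → primary stress on syllable 5.
Suffixed `lo.pi.ka:.kru.pe:.ti:g.bi` (7 syllables):
  Weights: 5 pe: H, 6 ti:g H, 7 bi L.
  The penult (syllable 6, ti:g) is heavy, so it takes stress.
  → primary stress on syllable 6.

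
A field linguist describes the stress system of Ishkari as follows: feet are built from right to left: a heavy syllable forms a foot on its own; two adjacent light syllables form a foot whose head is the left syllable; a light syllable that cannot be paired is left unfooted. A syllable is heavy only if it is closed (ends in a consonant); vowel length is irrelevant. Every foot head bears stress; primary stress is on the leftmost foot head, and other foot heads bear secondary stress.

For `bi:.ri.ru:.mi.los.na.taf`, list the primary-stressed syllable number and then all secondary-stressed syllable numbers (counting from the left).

Weights: 1 bi: L, 2 ri L, 3 ru: L, 4 mi L, 5 los H, 6 na L, 7 taf H.
Parse right to left (heavy = foot alone; LL = one foot; stranded L unfooted): (ˈbi:.ri) (ˈru:.mi) (ˈlos) na (ˈtaf).
Foot heads: 1, 3, 5, 7.
Primary stress on the leftmost head = syllable 1.
Secondary stress on 3, 5, 7: ˈbi:.ri.ˌru:.mi.ˌlos.na.ˌtaf.

primary 1, secondary 3, 5, 7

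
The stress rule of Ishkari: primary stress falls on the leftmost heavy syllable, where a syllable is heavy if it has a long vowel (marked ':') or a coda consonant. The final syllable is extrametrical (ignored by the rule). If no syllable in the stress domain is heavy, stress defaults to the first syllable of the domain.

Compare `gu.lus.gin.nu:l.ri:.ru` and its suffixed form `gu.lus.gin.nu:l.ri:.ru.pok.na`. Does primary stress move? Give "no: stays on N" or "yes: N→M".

Base `gu.lus.gin.nu:l.ri:.ru` (6 syllables):
  The final syllable (6, ru) is extrametrical; the stress domain is syllables 1–5.
  Weights: 1 gu L, 2 lus H, 3 gin H, 4 nu:l H, 5 ri: H.
  Heavy syllables in the domain: 2, 3, 4, 5. The leftmost is syllable 2 (lus).
  → primary stress on syllable 2.
Suffixed `gu.lus.gin.nu:l.ri:.ru.pok.na` (8 syllables):
  The final syllable (8, na) is extrametrical; the stress domain is syllables 1–7.
  Weights: 1 gu L, 2 lus H, 3 gin H, 4 nu:l H, 5 ri: H, 6 ru L, 7 pok H.
  Heavy syllables in the domain: 2, 3, 4, 5, 7. The leftmost is syllable 2 (lus).
  → primary stress on syllable 2.

no: stays on 2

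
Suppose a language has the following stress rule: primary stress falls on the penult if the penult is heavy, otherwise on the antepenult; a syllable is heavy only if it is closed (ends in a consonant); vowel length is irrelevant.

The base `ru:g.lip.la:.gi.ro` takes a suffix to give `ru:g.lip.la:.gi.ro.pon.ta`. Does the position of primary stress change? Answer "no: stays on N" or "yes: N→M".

yes: 3→6

Base `ru:g.lip.la:.gi.ro` (5 syllables):
  Weights: 3 la: L, 4 gi L, 5 ro L.
  The penult (syllable 4, gi) is light, so stress falls on the antepenult (syllable 3, la:).
  → primary stress on syllable 3.
Suffixed `ru:g.lip.la:.gi.ro.pon.ta` (7 syllables):
  Weights: 5 ro L, 6 pon H, 7 ta L.
  The penult (syllable 6, pon) is heavy, so it takes stress.
  → primary stress on syllable 6.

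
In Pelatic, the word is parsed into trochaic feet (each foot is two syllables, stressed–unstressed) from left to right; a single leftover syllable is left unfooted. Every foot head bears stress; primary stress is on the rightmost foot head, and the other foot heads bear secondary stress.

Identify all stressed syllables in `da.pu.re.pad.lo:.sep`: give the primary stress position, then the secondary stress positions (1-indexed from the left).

Parse left to right into trochaic (ˈσσ) feet: (ˈda.pu) (ˈre.pad) (ˈlo:.sep).
Foot heads (stressed positions): 1, 3, 5.
End Rule Rightmost: primary stress on the rightmost head = syllable 5.
Secondary stress on 1, 3: ˌda.pu.ˌre.pad.ˈlo:.sep.

primary 5, secondary 1, 3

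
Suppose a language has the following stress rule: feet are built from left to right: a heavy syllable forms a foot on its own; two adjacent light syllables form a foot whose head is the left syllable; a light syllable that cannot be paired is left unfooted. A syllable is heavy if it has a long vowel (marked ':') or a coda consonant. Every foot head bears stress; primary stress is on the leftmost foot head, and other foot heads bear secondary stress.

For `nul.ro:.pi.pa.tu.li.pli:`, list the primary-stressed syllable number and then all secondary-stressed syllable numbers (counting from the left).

Weights: 1 nul H, 2 ro: H, 3 pi L, 4 pa L, 5 tu L, 6 li L, 7 pli: H.
Parse left to right (heavy = foot alone; LL = one foot; stranded L unfooted): (ˈnul) (ˈro:) (ˈpi.pa) (ˈtu.li) (ˈpli:).
Foot heads: 1, 2, 3, 5, 7.
Primary stress on the leftmost head = syllable 1.
Secondary stress on 2, 3, 5, 7: ˈnul.ˌro:.ˌpi.pa.ˌtu.li.ˌpli:.

primary 1, secondary 2, 3, 5, 7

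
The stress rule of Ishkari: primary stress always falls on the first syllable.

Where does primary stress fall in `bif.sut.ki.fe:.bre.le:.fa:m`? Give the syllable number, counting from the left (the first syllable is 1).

1

The word has 7 syllables; the first syllable is syllable 1 (bif).
Primary stress: syllable 1 → ˈbif.sut.ki.fe:.bre.le:.fa:m.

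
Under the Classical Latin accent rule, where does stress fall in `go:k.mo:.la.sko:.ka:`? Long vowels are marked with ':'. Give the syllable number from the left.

Classical Latin: stress the penult if heavy (long vowel or closed), else the antepenult.
Weights: 3 la L, 4 sko: H, 5 ka: H.
The penult (syllable 4, sko:) is heavy, so it takes stress.
Stress on syllable 4: go:k.mo:.la.ˈsko:.ka:.

4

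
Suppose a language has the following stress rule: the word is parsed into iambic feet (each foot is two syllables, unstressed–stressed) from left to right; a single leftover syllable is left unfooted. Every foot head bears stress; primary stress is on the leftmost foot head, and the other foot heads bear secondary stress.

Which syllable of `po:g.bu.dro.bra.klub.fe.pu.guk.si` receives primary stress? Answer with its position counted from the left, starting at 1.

Parse left to right into iambic (σˈσ) feet: (po:g.ˈbu) (dro.ˈbra) (klub.ˈfe) (pu.ˈguk) si. Syllable 9 is left unfooted.
Foot heads (stressed positions): 2, 4, 6, 8.
End Rule Leftmost: primary stress on the leftmost head = syllable 2.
Primary stress: syllable 2 → po:g.ˈbu.dro.bra.klub.fe.pu.guk.si.

2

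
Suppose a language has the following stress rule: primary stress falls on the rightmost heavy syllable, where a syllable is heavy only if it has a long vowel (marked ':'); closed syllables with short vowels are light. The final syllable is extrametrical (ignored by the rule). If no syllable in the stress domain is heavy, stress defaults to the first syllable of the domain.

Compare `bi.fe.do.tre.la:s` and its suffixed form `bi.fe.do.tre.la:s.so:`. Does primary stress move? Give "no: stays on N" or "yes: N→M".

yes: 1→5

Base `bi.fe.do.tre.la:s` (5 syllables):
  The final syllable (5, la:s) is extrametrical; the stress domain is syllables 1–4.
  Weights: 1 bi L, 2 fe L, 3 do L, 4 tre L.
  No heavy syllable in the domain; default to the first syllable of the domain = syllable 1.
  → primary stress on syllable 1.
Suffixed `bi.fe.do.tre.la:s.so:` (6 syllables):
  The final syllable (6, so:) is extrametrical; the stress domain is syllables 1–5.
  Weights: 1 bi L, 2 fe L, 3 do L, 4 tre L, 5 la:s H.
  Heavy syllables in the domain: 5. The rightmost is syllable 5 (la:s).
  → primary stress on syllable 5.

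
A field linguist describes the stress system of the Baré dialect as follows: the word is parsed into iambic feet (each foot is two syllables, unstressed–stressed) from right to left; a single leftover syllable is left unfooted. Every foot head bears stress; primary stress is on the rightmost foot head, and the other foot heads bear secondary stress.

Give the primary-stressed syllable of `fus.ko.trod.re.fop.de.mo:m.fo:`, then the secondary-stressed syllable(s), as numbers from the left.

primary 8, secondary 2, 4, 6

Parse right to left into iambic (σˈσ) feet: (fus.ˈko) (trod.ˈre) (fop.ˈde) (mo:m.ˈfo:).
Foot heads (stressed positions): 2, 4, 6, 8.
End Rule Rightmost: primary stress on the rightmost head = syllable 8.
Secondary stress on 2, 4, 6: fus.ˌko.trod.ˌre.fop.ˌde.mo:m.ˈfo:.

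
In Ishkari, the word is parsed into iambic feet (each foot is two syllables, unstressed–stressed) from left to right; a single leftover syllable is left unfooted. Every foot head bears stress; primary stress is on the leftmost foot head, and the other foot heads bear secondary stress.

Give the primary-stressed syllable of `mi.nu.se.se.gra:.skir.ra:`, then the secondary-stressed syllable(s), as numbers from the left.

primary 2, secondary 4, 6

Parse left to right into iambic (σˈσ) feet: (mi.ˈnu) (se.ˈse) (gra:.ˈskir) ra:. Syllable 7 is left unfooted.
Foot heads (stressed positions): 2, 4, 6.
End Rule Leftmost: primary stress on the leftmost head = syllable 2.
Secondary stress on 4, 6: mi.ˈnu.se.ˌse.gra:.ˌskir.ra:.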